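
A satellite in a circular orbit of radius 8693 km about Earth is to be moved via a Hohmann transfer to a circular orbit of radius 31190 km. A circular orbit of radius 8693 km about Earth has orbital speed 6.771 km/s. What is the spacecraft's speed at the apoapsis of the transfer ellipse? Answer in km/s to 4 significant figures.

From the circular-orbit relation v² = μ/r at r = 8693 km: μ = v²r = (6.771)² × 8693 = 3.98543×10^5 km³/s².
Transfer-ellipse semi-major axis a_t = (r₁ + r₂)/2 = (8693 + 31190)/2 = 19941.5 km.
The apoapsis of the transfer ellipse is at r = 31190 km.
Vis-viva: v = √[μ(2/r − 1/a_t)] = √[3.98543×10^5 × (2/31190 − 1/19941.5)] = 2.360 km/s.

v = 2.360 km/s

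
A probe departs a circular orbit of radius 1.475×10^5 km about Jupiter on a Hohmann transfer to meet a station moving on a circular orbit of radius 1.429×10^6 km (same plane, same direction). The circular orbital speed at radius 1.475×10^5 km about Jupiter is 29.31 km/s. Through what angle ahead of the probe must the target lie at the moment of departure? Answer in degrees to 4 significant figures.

φ = 106.3°

From the circular-orbit relation v² = μ/r at r = 1.475×10^5 km: μ = v²r = (29.31)² × 1.475×10^5 = 1.26714×10^8 km³/s².
Semi-major axis of the transfer orbit: a_t = (1.475×10^5 + 1.429×10^6)/2 = 7.8825×10^5 km.
The half-period of the transfer ellipse is t = π√(a_t³/μ) = 1.953×10^5 s.
Target angular speed ω₂ = √(μ/r₂³) = 6.590×10^-6 rad/s.
Angle swept by the target during transfer: ω₂·t = 1.287 rad = 73.74°.
The probe traverses 180° on the transfer ellipse, so the target must lead by 180° − 73.74° = 106.3°.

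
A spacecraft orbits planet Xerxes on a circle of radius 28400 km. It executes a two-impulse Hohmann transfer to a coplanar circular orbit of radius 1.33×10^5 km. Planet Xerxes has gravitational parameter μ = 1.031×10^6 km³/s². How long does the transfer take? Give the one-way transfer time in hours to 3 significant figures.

t = 19.7 hours

The Hohmann ellipse has a_t = (r₁ + r₂)/2 = 80700 km.
By Kepler's third law the transfer-orbit period is T = 2π√(a_t³/μ), so t = T/2 = 70930 s.
Converting: 70930 s ÷ 3600 s/hour = 19.7 hours.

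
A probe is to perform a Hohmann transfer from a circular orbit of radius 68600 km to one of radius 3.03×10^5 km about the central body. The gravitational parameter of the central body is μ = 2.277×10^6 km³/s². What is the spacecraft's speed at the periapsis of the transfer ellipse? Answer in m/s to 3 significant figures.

Semi-major axis of the transfer orbit: a_t = (68600 + 3.030×10^5)/2 = 1.858×10^5 km.
The periapsis of the transfer ellipse is at r = 68600 km.
Applying v² = μ(2/r − 1/a_t): v = 7.357 km/s.

v = 7360 m/s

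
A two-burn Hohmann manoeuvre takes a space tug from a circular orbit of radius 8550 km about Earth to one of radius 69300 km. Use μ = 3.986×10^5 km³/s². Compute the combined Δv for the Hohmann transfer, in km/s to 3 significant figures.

Δv = 3.56 km/s

Semi-major axis of the transfer orbit: a_t = (8550 + 69300)/2 = 38925 km.
At r₁ the circular-orbit speed is v₁ = √(μ/r₁) = 6.82788 km/s.
Transfer-orbit speed at r₁ (vis-viva): v_p = √[μ(2/r₁ − 1/a_t)] = 9.11041 km/s.
First burn Δv₁ = |v_p − v₁| = 2.283 km/s.
Circular speed at r₂: v₂ = √(μ/r₂) = 2.398 km/s.
Transfer-orbit speed at r₂: v_a = √[μ(2/r₂ − 1/a_t)] = 1.124 km/s.
Second burn Δv₂ = |v₂ − v_a| = 1.274 km/s.
Total Δv = Δv₁ + Δv₂ = 3.557 km/s.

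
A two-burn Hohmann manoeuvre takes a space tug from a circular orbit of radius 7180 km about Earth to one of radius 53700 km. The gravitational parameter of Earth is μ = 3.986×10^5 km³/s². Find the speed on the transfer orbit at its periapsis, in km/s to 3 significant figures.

v = 9.90 km/s

The Hohmann ellipse has a_t = (r₁ + r₂)/2 = 30440 km.
At periapsis, r = 7180 km.
From the vis-viva equation, v = √[μ(2/r − 1/a_t)] = 9.896 km/s.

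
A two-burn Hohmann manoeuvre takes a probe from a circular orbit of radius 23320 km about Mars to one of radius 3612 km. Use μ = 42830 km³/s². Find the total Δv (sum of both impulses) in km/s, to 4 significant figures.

Δv = 1.741 km/s

The Hohmann ellipse has a_t = (r₁ + r₂)/2 = 13466 km.
Circular speed at r₁: v₁ = √(μ/r₁) = √(42830/23320) = 1.3552 km/s.
On the transfer ellipse at r₁, vis-viva gives v_a = √[μ(2/r₁ − 1/a_t)] = 0.70188 km/s.
First burn Δv₁ = |v_a − v₁| = 0.6533 km/s.
Circular speed at r₂: v₂ = √(μ/r₂) = 3.444 km/s.
Transfer-orbit speed at r₂: v_p = √[μ(2/r₂ − 1/a_t)] = 4.532 km/s.
Second burn Δv₂ = |v₂ − v_p| = 1.088 km/s.
Total Δv = Δv₁ + Δv₂ = 1.741 km/s.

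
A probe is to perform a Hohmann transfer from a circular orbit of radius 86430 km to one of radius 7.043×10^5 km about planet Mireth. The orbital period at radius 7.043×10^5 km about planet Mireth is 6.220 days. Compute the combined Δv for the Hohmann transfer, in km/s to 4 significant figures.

From Kepler's third law T² = 4π²r³/μ at r = 7.043×10^5 km, T = 6.220 days = 6.220 × 86400 s = 5.37408×10^5 s: μ = 4π²r³/T² = 4.77556×10^7 km³/s².
The Hohmann ellipse has a_t = (r₁ + r₂)/2 = 3.95365×10^5 km.
Circular speed at r₁: v₁ = √(μ/r₁) = √(4.77556×10^7/86430) = 23.506 km/s.
On the transfer ellipse at r₁, vis-viva gives v_p = √[μ(2/r₁ − 1/a_t)] = 31.373 km/s.
First burn Δv₁ = |v_p − v₁| = 7.867 km/s.
Circular speed at r₂: v₂ = √(μ/r₂) = 8.234 km/s.
Transfer-orbit speed at r₂: v_a = √[μ(2/r₂ − 1/a_t)] = 3.850 km/s.
Second burn Δv₂ = |v₂ − v_a| = 4.384 km/s.
Δv = Δv₁ + Δv₂ = 7.867 + 4.384 = 12.25 km/s.

Δv = 12.25 km/s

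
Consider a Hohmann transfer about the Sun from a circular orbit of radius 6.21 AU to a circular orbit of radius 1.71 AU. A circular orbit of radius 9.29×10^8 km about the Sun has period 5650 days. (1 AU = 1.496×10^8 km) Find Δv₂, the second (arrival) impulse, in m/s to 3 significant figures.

Δv₂ = 5750 m/s

From Kepler's third law T² = 4π²r³/μ at r = 9.29×10^8 km, T = 5650 days = 5650 × 86400 s = 4.8816×10^8 s: μ = 4π²r³/T² = 1.32826×10^11 km³/s².
In km: r₁ = 6.21 × 1.496×10^8 = 9.29016×10^8 km; r₂ = 1.71 × 1.496×10^8 = 2.55816×10^8 km.
Transfer-ellipse semi-major axis a_t = (r₁ + r₂)/2 = (9.29016×10^8 + 2.55816×10^8)/2 = 5.92416×10^8 km.
Circular speed at r = 2.55816×10^8 km: v_c = √(μ/r) = 22.7865 km/s.
Vis-viva on the transfer ellipse at r = 2.55816×10^8 km gives v_t = √[μ(2/r − 1/a_t)] = 28.5349 km/s.
Δv₂ = |v_t − v_c| = |28.5349 − 22.7865| = 5.748 km/s.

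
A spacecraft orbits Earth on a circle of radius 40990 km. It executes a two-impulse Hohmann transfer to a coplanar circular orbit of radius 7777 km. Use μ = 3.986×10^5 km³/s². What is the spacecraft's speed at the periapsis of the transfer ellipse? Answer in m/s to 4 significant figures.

v = 9282 m/s

Transfer-ellipse semi-major axis a_t = (r₁ + r₂)/2 = (40990 + 7777)/2 = 24383.5 km.
At periapsis, r = 7777 km.
Vis-viva: v = √[μ(2/r − 1/a_t)] = √[3.986×10^5 × (2/7777 − 1/24383.5)] = 9.282 km/s.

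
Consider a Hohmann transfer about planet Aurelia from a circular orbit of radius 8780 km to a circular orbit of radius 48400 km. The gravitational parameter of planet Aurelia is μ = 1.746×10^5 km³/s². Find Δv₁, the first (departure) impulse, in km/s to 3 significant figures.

The Hohmann ellipse has a_t = (r₁ + r₂)/2 = 28590 km.
On the circular orbit at r = 8780 km, v_c = √(μ/r) = 4.459 km/s.
Vis-viva on the transfer ellipse at r = 8780 km gives v_t = √[μ(2/r − 1/a_t)] = 5.802 km/s.
Δv₁ = |v_t − v_c| = |5.802 − 4.459| = 1.343 km/s.

Δv₁ = 1.34 km/s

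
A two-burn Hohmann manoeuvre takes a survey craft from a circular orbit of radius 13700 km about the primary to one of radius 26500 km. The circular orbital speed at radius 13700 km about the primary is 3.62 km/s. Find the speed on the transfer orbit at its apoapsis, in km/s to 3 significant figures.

From the circular-orbit relation v² = μ/r at r = 13700 km: μ = v²r = (3.62)² × 13700 = 1.79530×10^5 km³/s².
Transfer-ellipse semi-major axis a_t = (r₁ + r₂)/2 = (13700 + 26500)/2 = 20100 km.
The apoapsis of the transfer ellipse is at r = 26500 km.
From the vis-viva equation, v = √[μ(2/r − 1/a_t)] = 2.149 km/s.

v = 2.15 km/s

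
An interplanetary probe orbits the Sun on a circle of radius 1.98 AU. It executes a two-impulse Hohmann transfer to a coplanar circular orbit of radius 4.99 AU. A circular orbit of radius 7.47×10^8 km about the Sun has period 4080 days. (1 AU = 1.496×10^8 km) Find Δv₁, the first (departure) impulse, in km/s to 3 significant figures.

Δv₁ = 4.16 km/s

From Kepler's third law T² = 4π²r³/μ at r = 7.47×10^8 km, T = 4080 days = 4080 × 86400 s = 3.52512×10^8 s: μ = 4π²r³/T² = 1.32426×10^11 km³/s².
In km: r₁ = 1.98 × 1.496×10^8 = 2.96208×10^8 km; r₂ = 4.99 × 1.496×10^8 = 7.46504×10^8 km.
Semi-major axis of the transfer orbit: a_t = (2.96208×10^8 + 7.46504×10^8)/2 = 5.21356×10^8 km.
Circular speed at r = 2.96208×10^8 km: v_c = √(μ/r) = 21.144 km/s.
Transfer-orbit speed at the same r (vis-viva, a = a_t): v_t = √[μ(2/r − 1/a_t)] = 25.301 km/s.
Δv₁ = |v_t − v_c| = |25.301 − 21.144| = 4.157 km/s.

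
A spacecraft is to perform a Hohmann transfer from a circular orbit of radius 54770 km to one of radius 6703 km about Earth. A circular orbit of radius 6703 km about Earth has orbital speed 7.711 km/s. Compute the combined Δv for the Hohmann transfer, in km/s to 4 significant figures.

From the circular-orbit relation v² = μ/r at r = 6703 km: μ = v²r = (7.711)² × 6703 = 3.98557×10^5 km³/s².
Semi-major axis of the transfer orbit: a_t = (54770 + 6703)/2 = 30736.5 km.
At r₁ the circular-orbit speed is v₁ = √(μ/r₁) = 2.698 km/s.
Transfer-orbit speed at r₁ (v² = μ(2/r − 1/a)): v_a = √[μ(2/r₁ − 1/a_t)] = 1.260 km/s.
First burn Δv₁ = |v_a − v₁| = 1.438 km/s.
At r₂, v₂ = √(μ/r₂) = 7.7110 km/s.
Transfer-orbit speed at r₂: v_p = √[μ(2/r₂ − 1/a_t)] = 10.293 km/s.
Second burn Δv₂ = |v₂ − v_p| = 2.582 km/s.
Δv = Δv₁ + Δv₂ = 1.438 + 2.582 = 4.020 km/s.

Δv = 4.020 km/s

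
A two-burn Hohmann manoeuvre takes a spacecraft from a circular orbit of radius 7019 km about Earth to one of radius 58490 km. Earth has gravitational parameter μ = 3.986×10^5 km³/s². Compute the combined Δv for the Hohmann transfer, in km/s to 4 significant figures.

Δv = 3.936 km/s

The Hohmann ellipse has a_t = (r₁ + r₂)/2 = 32754.5 km.
At r₁ the circular-orbit speed is v₁ = √(μ/r₁) = 7.536 km/s.
On the transfer ellipse at r₁, v² = μ(2/r − 1/a) gives v_p = √[μ(2/r₁ − 1/a_t)] = 10.07 km/s.
First burn Δv₁ = |v_p − v₁| = 2.534 km/s.
Circular speed at r₂: v₂ = √(μ/r₂) = 2.6105 km/s.
Transfer-orbit speed at r₂: v_a = √[μ(2/r₂ − 1/a_t)] = 1.2085 km/s.
Second burn Δv₂ = |v₂ − v_a| = 1.402 km/s.
Δv = Δv₁ + Δv₂ = 2.534 + 1.402 = 3.936 km/s.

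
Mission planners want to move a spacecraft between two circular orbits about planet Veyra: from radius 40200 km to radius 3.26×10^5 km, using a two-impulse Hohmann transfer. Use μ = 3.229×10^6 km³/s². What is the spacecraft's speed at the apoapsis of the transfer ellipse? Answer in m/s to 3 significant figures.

v = 1470 m/s

The Hohmann ellipse has a_t = (r₁ + r₂)/2 = 1.831×10^5 km.
At apoapsis, r = 3.260×10^5 km.
From the vis-viva equation, v = √[μ(2/r − 1/a_t)] = 1.475 km/s.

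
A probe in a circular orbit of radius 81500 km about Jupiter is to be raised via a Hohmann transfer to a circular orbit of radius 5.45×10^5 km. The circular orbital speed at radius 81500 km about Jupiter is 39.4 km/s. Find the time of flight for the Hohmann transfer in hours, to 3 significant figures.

t = 13.6 hours

From the circular-orbit relation v² = μ/r at r = 81500 km: μ = v²r = (39.4)² × 81500 = 1.26517×10^8 km³/s².
Semi-major axis of the transfer orbit: a_t = (81500 + 5.450×10^5)/2 = 3.1325×10^5 km.
Transfer time t = π√(a_t³/μ) = π√((3.1325×10^5)³ / 1.26517×10^8) = 48970 s.
Converting: 48970 s ÷ 3600 s/hour = 13.6 hours.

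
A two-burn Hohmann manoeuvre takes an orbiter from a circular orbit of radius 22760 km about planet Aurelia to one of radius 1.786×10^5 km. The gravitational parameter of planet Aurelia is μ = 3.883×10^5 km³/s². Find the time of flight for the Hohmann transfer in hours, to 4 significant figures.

t = 44.74 hours

Semi-major axis of the transfer orbit: a_t = (22760 + 1.786×10^5)/2 = 1.0068×10^5 km.
By Kepler's third law the transfer-orbit period is T = 2π√(a_t³/μ), so t = T/2 = 1.6106×10^5 s.
Converting: 1.6106×10^5 s ÷ 3600 s/hour = 44.74 hours.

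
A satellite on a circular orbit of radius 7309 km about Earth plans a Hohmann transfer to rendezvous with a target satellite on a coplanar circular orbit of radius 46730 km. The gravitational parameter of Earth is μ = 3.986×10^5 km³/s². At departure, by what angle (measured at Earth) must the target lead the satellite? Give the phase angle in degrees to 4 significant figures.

Transfer-ellipse semi-major axis a_t = (r₁ + r₂)/2 = (7309 + 46730)/2 = 27019.5 km.
The half-period of the transfer ellipse is t = π√(a_t³/μ) = 22100 s.
The target's mean motion on its circular orbit is ω₂ = √(μ/r₂³) = 6.2499×10^-5 rad/s.
Angle swept by the target during transfer: ω₂·t = 1.3812 rad = 79.14°.
The satellite traverses 180° on the transfer ellipse, so the target must lead by 180° − 79.14° = 100.9°.

φ = 100.9°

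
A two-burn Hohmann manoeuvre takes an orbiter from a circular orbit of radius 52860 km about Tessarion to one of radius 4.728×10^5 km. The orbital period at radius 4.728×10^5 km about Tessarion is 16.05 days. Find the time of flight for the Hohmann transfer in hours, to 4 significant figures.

From Kepler's third law T² = 4π²r³/μ at r = 4.728×10^5 km, T = 16.05 days = 16.05 × 86400 s = 1.38672×10^6 s: μ = 4π²r³/T² = 2.16977×10^6 km³/s².
Transfer-ellipse semi-major axis a_t = (r₁ + r₂)/2 = (52860 + 4.728×10^5)/2 = 2.6283×10^5 km.
Transfer time t = π√(a_t³/μ) = π√((2.6283×10^5)³ / 2.16977×10^6) = 2.874×10^5 s.
Converting: 2.874×10^5 s ÷ 3600 s/hour = 79.83 hours.

t = 79.83 hours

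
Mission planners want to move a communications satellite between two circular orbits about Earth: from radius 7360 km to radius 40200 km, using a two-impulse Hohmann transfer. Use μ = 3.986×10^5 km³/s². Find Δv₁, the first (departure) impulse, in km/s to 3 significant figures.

Δv₁ = 2.21 km/s

The Hohmann ellipse has a_t = (r₁ + r₂)/2 = 23780 km.
Circular speed at r = 7360 km: v_c = √(μ/r) = 7.359 km/s.
Vis-viva on the transfer ellipse at r = 7360 km gives v_t = √[μ(2/r − 1/a_t)] = 9.568 km/s.
Δv₁ = |v_t − v_c| = |9.568 − 7.359| = 2.209 km/s.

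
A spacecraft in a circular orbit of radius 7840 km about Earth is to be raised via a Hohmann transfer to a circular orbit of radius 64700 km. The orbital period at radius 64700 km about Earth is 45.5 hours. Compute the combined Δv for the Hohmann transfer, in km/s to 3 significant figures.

Δv = 3.72 km/s

From Kepler's third law T² = 4π²r³/μ at r = 64700 km, T = 45.5 hours = 45.5 × 3600 s = 1.638×10^5 s: μ = 4π²r³/T² = 3.98515×10^5 km³/s².
The Hohmann ellipse has a_t = (r₁ + r₂)/2 = 36270 km.
At r₁ the circular-orbit speed is v₁ = √(μ/r₁) = 7.1296 km/s.
On the transfer ellipse at r₁, vis-viva equation gives v_p = √[μ(2/r₁ − 1/a_t)] = 9.5223 km/s.
First burn Δv₁ = |v_p − v₁| = 2.393 km/s.
Circular speed at r₂: v₂ = √(μ/r₂) = 2.482 km/s.
Transfer-orbit speed at r₂: v_a = √[μ(2/r₂ − 1/a_t)] = 1.154 km/s.
Second burn Δv₂ = |v₂ − v_a| = 1.328 km/s.
Total Δv = Δv₁ + Δv₂ = 3.721 km/s.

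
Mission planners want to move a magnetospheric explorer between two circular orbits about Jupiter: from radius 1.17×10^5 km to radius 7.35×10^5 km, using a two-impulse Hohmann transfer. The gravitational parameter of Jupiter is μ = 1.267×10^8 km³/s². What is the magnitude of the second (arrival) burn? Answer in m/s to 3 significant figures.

Δv₂ = 6250 m/s

Semi-major axis of the transfer orbit: a_t = (1.170×10^5 + 7.350×10^5)/2 = 4.260×10^5 km.
Circular speed at r = 7.350×10^5 km: v_c = √(μ/r) = 13.13 km/s.
Vis-viva on the transfer ellipse at r = 7.350×10^5 km gives v_t = √[μ(2/r − 1/a_t)] = 6.881 km/s.
Δv₂ = |v_t − v_c| = |6.881 − 13.13| = 6.249 km/s.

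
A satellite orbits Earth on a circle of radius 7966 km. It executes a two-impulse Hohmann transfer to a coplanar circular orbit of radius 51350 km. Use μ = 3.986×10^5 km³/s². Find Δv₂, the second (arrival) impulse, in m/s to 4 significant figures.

Semi-major axis of the transfer orbit: a_t = (7966 + 51350)/2 = 29658 km.
On the circular orbit at r = 51350 km, v_c = √(μ/r) = 2.786 km/s.
Vis-viva on the transfer ellipse at r = 51350 km gives v_t = √[μ(2/r − 1/a_t)] = 1.444 km/s.
Δv₂ = |v_t − v_c| = |1.444 − 2.786| = 1.342 km/s.

Δv₂ = 1342 m/s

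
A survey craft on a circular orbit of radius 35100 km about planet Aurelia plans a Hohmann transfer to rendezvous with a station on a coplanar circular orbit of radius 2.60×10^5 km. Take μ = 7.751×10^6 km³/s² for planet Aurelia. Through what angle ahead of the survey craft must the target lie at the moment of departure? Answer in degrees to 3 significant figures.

φ = 103°

Transfer-ellipse semi-major axis a_t = (r₁ + r₂)/2 = (35100 + 2.600×10^5)/2 = 1.4755×10^5 km.
The half-period of the transfer ellipse is t = π√(a_t³/μ) = 63960 s.
Target angular speed ω₂ = √(μ/r₂³) = 2.100×10^-5 rad/s.
Angle swept by the target during transfer: ω₂·t = 1.343 rad = 76.95°.
Arrival is 180° from departure on the ellipse, so φ = 180° − 76.95° = 103°.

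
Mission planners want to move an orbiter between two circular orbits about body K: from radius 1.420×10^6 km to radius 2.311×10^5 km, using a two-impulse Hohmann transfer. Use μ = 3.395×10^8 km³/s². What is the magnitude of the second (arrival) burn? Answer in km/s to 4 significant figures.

Semi-major axis of the transfer orbit: a_t = (1.420×10^6 + 2.311×10^5)/2 = 8.2555×10^5 km.
On the circular orbit at r = 2.311×10^5 km, v_c = √(μ/r) = 38.33 km/s.
Vis-viva on the transfer ellipse at r = 2.311×10^5 km gives v_t = √[μ(2/r − 1/a_t)] = 50.27 km/s.
Δv₂ = |v_t − v_c| = |50.27 − 38.33| = 11.94 km/s.

Δv₂ = 11.94 km/s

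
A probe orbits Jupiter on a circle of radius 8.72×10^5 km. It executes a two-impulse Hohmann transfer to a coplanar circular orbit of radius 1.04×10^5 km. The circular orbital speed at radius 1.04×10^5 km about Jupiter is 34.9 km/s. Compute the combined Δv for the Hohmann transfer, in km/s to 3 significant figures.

Δv = 18.2 km/s

From the circular-orbit relation v² = μ/r at r = 1.04×10^5 km: μ = v²r = (34.9)² × 1.04×10^5 = 1.26673×10^8 km³/s².
The Hohmann ellipse has a_t = (r₁ + r₂)/2 = 4.880×10^5 km.
Circular speed at r₁: v₁ = √(μ/r₁) = √(1.26673×10^8/8.720×10^5) = 12.053 km/s.
Transfer-orbit speed at r₁ (vis-viva equation): v_a = √[μ(2/r₁ − 1/a_t)] = 5.5640 km/s.
First burn Δv₁ = |v_a − v₁| = 6.489 km/s.
At r₂, v₂ = √(μ/r₂) = 34.90 km/s.
Transfer-orbit speed at r₂: v_p = √[μ(2/r₂ − 1/a_t)] = 46.65 km/s.
Second burn Δv₂ = |v₂ − v_p| = 11.75 km/s.
Total Δv = Δv₁ + Δv₂ = 18.24 km/s.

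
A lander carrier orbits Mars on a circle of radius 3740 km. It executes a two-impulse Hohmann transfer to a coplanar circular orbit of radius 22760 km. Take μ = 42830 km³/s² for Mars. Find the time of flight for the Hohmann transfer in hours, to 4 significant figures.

t = 6.431 hours

Semi-major axis of the transfer orbit: a_t = (3740 + 22760)/2 = 13250 km.
By Kepler's third law the transfer-orbit period is T = 2π√(a_t³/μ), so t = T/2 = 23150 s.
Converting: 23150 s ÷ 3600 s/hour = 6.431 hours.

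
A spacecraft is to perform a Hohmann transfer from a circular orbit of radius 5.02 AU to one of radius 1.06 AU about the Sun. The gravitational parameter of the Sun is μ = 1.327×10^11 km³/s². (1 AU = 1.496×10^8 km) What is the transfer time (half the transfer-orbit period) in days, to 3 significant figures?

t = 968 days

In km: r₁ = 5.02 × 1.496×10^8 = 7.50992×10^8 km; r₂ = 1.06 × 1.496×10^8 = 1.58576×10^8 km.
Transfer-ellipse semi-major axis a_t = (r₁ + r₂)/2 = (7.50992×10^8 + 1.58576×10^8)/2 = 4.54784×10^8 km.
Half the transfer-orbit period gives t = π√(a_t³/μ) = 8.364×10^7 s.
Converting: 8.364×10^7 s ÷ 86400 s/day = 968 days.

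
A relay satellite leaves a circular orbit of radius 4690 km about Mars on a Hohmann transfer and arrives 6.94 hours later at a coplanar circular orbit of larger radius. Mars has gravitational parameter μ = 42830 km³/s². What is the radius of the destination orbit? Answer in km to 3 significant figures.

Transfer time t = 6.94 hours = 24984 s, and t = π√(a_t³/μ).
So a_t = (μ t²/π²)^(1/3) = (42830 × (24984)² / π²)^(1/3) = 13940 km.
Since a_t = (r₁ + r₂)/2, r₂ = 2a_t − r₁ = 2×13940 − 4690 = 23190 km.

r₂ = 23200 km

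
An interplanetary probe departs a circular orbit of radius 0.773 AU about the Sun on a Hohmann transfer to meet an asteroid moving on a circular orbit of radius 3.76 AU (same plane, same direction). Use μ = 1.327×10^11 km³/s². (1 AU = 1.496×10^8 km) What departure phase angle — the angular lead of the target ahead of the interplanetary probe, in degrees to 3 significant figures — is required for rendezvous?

φ = 95.8°

In km: r₁ = 0.773 × 1.496×10^8 = 1.156408×10^8 km; r₂ = 3.76 × 1.496×10^8 = 5.62496×10^8 km.
Transfer-ellipse semi-major axis a_t = (r₁ + r₂)/2 = (1.156408×10^8 + 5.62496×10^8)/2 = 3.390684×10^8 km.
Transfer time t = π√(a_t³/μ) = 5.3845×10^7 s.
The target's mean motion on its circular orbit is ω₂ = √(μ/r₂³) = 2.7306×10^-8 rad/s.
Angle swept by the target during transfer: ω₂·t = 1.4703 rad = 84.24°.
Arrival is 180° from departure on the ellipse, so φ = 180° − 84.24° = 95.8°.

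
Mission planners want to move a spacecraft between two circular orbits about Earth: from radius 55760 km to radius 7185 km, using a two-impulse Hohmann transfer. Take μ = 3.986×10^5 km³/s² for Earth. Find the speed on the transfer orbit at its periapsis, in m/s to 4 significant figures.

v = 9914 m/s

The Hohmann ellipse has a_t = (r₁ + r₂)/2 = 31472.5 km.
At periapsis, r = 7185 km.
From the vis-viva equation, v = √[μ(2/r − 1/a_t)] = 9.914 km/s.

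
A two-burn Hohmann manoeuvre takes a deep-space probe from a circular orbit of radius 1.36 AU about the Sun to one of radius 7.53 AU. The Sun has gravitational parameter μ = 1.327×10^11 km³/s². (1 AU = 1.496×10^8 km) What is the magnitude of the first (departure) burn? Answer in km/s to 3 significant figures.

In km: r₁ = 1.36 × 1.496×10^8 = 2.03456×10^8 km; r₂ = 7.53 × 1.496×10^8 = 1.126488×10^9 km.
Transfer-ellipse semi-major axis a_t = (r₁ + r₂)/2 = (2.03456×10^8 + 1.126488×10^9)/2 = 6.64972×10^8 km.
Circular speed at r = 2.03456×10^8 km: v_c = √(μ/r) = 25.539 km/s.
Transfer-orbit speed at the same r (vis-viva, a = a_t): v_t = √[μ(2/r − 1/a_t)] = 33.240 km/s.
Δv₁ = |v_t − v_c| = |33.240 − 25.539| = 7.701 km/s.

Δv₁ = 7.70 km/s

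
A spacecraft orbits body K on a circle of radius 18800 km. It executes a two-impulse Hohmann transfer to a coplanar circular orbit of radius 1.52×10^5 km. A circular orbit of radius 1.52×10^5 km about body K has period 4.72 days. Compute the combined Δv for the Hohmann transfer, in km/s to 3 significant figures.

Δv = 3.47 km/s

From Kepler's third law T² = 4π²r³/μ at r = 1.52×10^5 km, T = 4.72 days = 4.72 × 86400 s = 4.07808×10^5 s: μ = 4π²r³/T² = 8.33641×10^5 km³/s².
Transfer-ellipse semi-major axis a_t = (r₁ + r₂)/2 = (18800 + 1.520×10^5)/2 = 85400 km.
At r₁ the circular-orbit speed is v₁ = √(μ/r₁) = 6.659 km/s.
Transfer-orbit speed at r₁ (v² = μ(2/r − 1/a)): v_p = √[μ(2/r₁ − 1/a_t)] = 8.884 km/s.
First burn Δv₁ = |v_p − v₁| = 2.225 km/s.
Circular speed at r₂: v₂ = √(μ/r₂) = 2.342 km/s.
Transfer-orbit speed at r₂: v_a = √[μ(2/r₂ − 1/a_t)] = 1.099 km/s.
Second burn Δv₂ = |v₂ − v_a| = 1.243 km/s.
Total Δv = Δv₁ + Δv₂ = 3.468 km/s.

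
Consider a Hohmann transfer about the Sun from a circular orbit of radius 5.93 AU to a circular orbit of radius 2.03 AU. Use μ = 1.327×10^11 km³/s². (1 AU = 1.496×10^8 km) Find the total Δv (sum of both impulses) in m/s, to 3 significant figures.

In km: r₁ = 5.93 × 1.496×10^8 = 8.87128×10^8 km; r₂ = 2.03 × 1.496×10^8 = 3.03688×10^8 km.
Semi-major axis of the transfer orbit: a_t = (8.87128×10^8 + 3.03688×10^8)/2 = 5.95408×10^8 km.
Circular speed at r₁: v₁ = √(μ/r₁) = √(1.327×10^11/8.87128×10^8) = 12.2304 km/s.
On the transfer ellipse at r₁, v² = μ(2/r − 1/a) gives v_a = √[μ(2/r₁ − 1/a_t)] = 8.73472 km/s.
First burn Δv₁ = |v_a − v₁| = 3.496 km/s.
At r₂, v₂ = √(μ/r₂) = 20.904 km/s.
Transfer-orbit speed at r₂: v_p = √[μ(2/r₂ − 1/a_t)] = 25.516 km/s.
Second burn Δv₂ = |v₂ − v_p| = 4.612 km/s.
Δv = Δv₁ + Δv₂ = 3.496 + 4.612 = 8.108 km/s.

Δv = 8110 m/s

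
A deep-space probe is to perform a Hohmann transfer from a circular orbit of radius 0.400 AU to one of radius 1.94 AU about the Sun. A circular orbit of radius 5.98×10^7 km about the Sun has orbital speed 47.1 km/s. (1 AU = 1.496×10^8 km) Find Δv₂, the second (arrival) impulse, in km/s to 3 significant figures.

Δv₂ = 8.88 km/s

From the circular-orbit relation v² = μ/r at r = 5.98×10^7 km: μ = v²r = (47.1)² × 5.98×10^7 = 1.32661×10^11 km³/s².
In km: r₁ = 0.400 × 1.496×10^8 = 5.984×10^7 km; r₂ = 1.94 × 1.496×10^8 = 2.90224×10^8 km.
Semi-major axis of the transfer orbit: a_t = (5.984×10^7 + 2.90224×10^8)/2 = 1.75032×10^8 km.
On the circular orbit at r = 2.90224×10^8 km, v_c = √(μ/r) = 21.380 km/s.
Transfer-orbit speed at the same r (vis-viva, a = a_t): v_t = √[μ(2/r − 1/a_t)] = 12.501 km/s.
Δv₂ = |v_t − v_c| = |12.501 − 21.380| = 8.879 km/s.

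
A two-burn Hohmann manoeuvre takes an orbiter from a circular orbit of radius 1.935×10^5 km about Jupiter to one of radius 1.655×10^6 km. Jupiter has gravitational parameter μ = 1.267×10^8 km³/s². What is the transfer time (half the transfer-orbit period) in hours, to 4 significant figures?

The Hohmann ellipse has a_t = (r₁ + r₂)/2 = 9.2425×10^5 km.
By Kepler's third law the transfer-orbit period is T = 2π√(a_t³/μ), so t = T/2 = 2.480×10^5 s.
Converting: 2.480×10^5 s ÷ 3600 s/hour = 68.89 hours.

t = 68.89 hours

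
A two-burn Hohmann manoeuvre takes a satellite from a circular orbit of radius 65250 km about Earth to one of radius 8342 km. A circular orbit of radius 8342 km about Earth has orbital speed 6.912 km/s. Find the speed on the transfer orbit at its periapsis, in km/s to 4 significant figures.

From the circular-orbit relation v² = μ/r at r = 8342 km: μ = v²r = (6.912)² × 8342 = 3.98545×10^5 km³/s².
Transfer-ellipse semi-major axis a_t = (r₁ + r₂)/2 = (65250 + 8342)/2 = 36796 km.
The periapsis of the transfer ellipse is at r = 8342 km.
Applying v² = μ(2/r − 1/a_t): v = 9.204 km/s.

v = 9.204 km/s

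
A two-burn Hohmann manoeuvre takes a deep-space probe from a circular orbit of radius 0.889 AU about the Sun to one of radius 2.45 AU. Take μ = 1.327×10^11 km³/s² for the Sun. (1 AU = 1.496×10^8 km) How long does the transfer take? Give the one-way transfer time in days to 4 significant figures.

t = 394.0 days

In km: r₁ = 0.889 × 1.496×10^8 = 1.329944×10^8 km; r₂ = 2.45 × 1.496×10^8 = 3.6652×10^8 km.
Transfer-ellipse semi-major axis a_t = (r₁ + r₂)/2 = (1.329944×10^8 + 3.6652×10^8)/2 = 2.497572×10^8 km.
Half the transfer-orbit period gives t = π√(a_t³/μ) = 3.404×10^7 s.
Converting: 3.404×10^7 s ÷ 86400 s/day = 394.0 days.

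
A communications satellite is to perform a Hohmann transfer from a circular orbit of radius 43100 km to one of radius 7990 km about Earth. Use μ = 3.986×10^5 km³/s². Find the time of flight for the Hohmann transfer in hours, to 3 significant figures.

t = 5.64 hours

Transfer-ellipse semi-major axis a_t = (r₁ + r₂)/2 = (43100 + 7990)/2 = 25545 km.
By Kepler's third law the transfer-orbit period is T = 2π√(a_t³/μ), so t = T/2 = 20320 s.
Converting: 20320 s ÷ 3600 s/hour = 5.64 hours.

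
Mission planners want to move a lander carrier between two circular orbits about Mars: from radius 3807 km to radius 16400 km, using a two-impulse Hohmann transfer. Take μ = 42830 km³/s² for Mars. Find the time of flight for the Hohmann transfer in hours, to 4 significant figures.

t = 4.282 hours

Semi-major axis of the transfer orbit: a_t = (3807 + 16400)/2 = 10103.5 km.
Transfer time t = π√(a_t³/μ) = π√((10103.5)³ / 42830) = 15416 s.
Converting: 15416 s ÷ 3600 s/hour = 4.282 hours.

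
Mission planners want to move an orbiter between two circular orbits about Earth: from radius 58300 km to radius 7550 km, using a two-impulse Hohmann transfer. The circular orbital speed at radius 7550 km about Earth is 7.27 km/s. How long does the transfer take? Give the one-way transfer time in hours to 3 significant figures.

t = 8.25 hours

From the circular-orbit relation v² = μ/r at r = 7550 km: μ = v²r = (7.27)² × 7550 = 3.99039×10^5 km³/s².
The Hohmann ellipse has a_t = (r₁ + r₂)/2 = 32925 km.
Transfer time t = π√(a_t³/μ) = π√((32925)³ / 3.99039×10^5) = 29710 s.
Converting: 29710 s ÷ 3600 s/hour = 8.25 hours.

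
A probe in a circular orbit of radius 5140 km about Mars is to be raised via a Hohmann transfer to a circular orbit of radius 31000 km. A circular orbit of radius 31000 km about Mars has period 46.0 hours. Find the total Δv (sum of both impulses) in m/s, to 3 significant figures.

From Kepler's third law T² = 4π²r³/μ at r = 31000 km, T = 46.0 hours = 46.0 × 3600 s = 1.656×10^5 s: μ = 4π²r³/T² = 42886.9 km³/s².
Transfer-ellipse semi-major axis a_t = (r₁ + r₂)/2 = (5140 + 31000)/2 = 18070 km.
At r₁ the circular-orbit speed is v₁ = √(μ/r₁) = 2.8886 km/s.
Transfer-orbit speed at r₁ (vis-viva equation): v_p = √[μ(2/r₁ − 1/a_t)] = 3.7834 km/s.
First burn Δv₁ = |v_p − v₁| = 0.8948 km/s.
Circular speed at r₂: v₂ = √(μ/r₂) = 1.1762 km/s.
Transfer-orbit speed at r₂: v_a = √[μ(2/r₂ − 1/a_t)] = 0.62731 km/s.
Second burn Δv₂ = |v₂ − v_a| = 0.5489 km/s.
Total Δv = Δv₁ + Δv₂ = 1.444 km/s.

Δv = 1440 m/s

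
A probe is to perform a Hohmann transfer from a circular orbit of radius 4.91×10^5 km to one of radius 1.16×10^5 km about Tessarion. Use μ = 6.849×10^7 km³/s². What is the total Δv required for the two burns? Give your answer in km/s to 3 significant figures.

Δv = 11.1 km/s

The Hohmann ellipse has a_t = (r₁ + r₂)/2 = 3.035×10^5 km.
At r₁ the circular-orbit speed is v₁ = √(μ/r₁) = 11.811 km/s.
On the transfer ellipse at r₁, v² = μ(2/r − 1/a) gives v_a = √[μ(2/r₁ − 1/a_t)] = 7.3017 km/s.
First burn Δv₁ = |v_a − v₁| = 4.509 km/s.
Circular speed at r₂: v₂ = √(μ/r₂) = 24.299 km/s.
Transfer-orbit speed at r₂: v_p = √[μ(2/r₂ − 1/a_t)] = 30.906 km/s.
Second burn Δv₂ = |v₂ − v_p| = 6.607 km/s.
Δv = Δv₁ + Δv₂ = 4.509 + 6.607 = 11.12 km/s.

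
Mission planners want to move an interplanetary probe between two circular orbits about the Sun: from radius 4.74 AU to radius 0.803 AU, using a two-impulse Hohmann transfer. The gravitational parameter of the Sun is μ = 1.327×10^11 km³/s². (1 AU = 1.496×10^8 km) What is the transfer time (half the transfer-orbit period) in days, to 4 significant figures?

t = 842.7 days

In km: r₁ = 4.74 × 1.496×10^8 = 7.09104×10^8 km; r₂ = 0.803 × 1.496×10^8 = 1.201288×10^8 km.
Transfer-ellipse semi-major axis a_t = (r₁ + r₂)/2 = (7.09104×10^8 + 1.201288×10^8)/2 = 4.146164×10^8 km.
Half the transfer-orbit period gives t = π√(a_t³/μ) = 7.281×10^7 s.
Converting: 7.281×10^7 s ÷ 86400 s/day = 842.7 days.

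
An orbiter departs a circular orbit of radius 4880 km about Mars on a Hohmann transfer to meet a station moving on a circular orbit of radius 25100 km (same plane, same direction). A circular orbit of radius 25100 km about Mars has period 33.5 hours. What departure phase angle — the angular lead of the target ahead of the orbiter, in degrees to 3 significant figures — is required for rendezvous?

φ = 96.9°

From Kepler's third law T² = 4π²r³/μ at r = 25100 km, T = 33.5 hours = 33.5 × 3600 s = 1.206×10^5 s: μ = 4π²r³/T² = 42922.6 km³/s².
Transfer-ellipse semi-major axis a_t = (r₁ + r₂)/2 = (4880 + 25100)/2 = 14990 km.
Transfer time t = π√(a_t³/μ) = 27830 s.
The target's mean motion on its circular orbit is ω₂ = √(μ/r₂³) = 5.210×10^-5 rad/s.
Angle swept by the target during transfer: ω₂·t = 1.4499 rad = 83.07°.
Arrival is 180° from departure on the ellipse, so φ = 180° − 83.07° = 96.9°.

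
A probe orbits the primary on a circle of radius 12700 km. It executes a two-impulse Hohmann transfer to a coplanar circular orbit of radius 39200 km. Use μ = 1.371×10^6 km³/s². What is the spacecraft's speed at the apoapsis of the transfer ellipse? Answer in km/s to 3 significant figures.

v = 4.14 km/s

The Hohmann ellipse has a_t = (r₁ + r₂)/2 = 25950 km.
At apoapsis, r = 39200 km.
Applying v² = μ(2/r − 1/a_t): v = 4.137 km/s.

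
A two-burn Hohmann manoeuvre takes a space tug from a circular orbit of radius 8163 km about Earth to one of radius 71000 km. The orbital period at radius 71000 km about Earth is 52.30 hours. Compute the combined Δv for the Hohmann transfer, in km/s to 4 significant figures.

From Kepler's third law T² = 4π²r³/μ at r = 71000 km, T = 52.30 hours = 52.30 × 3600 s = 1.8828×10^5 s: μ = 4π²r³/T² = 3.98590×10^5 km³/s².
Semi-major axis of the transfer orbit: a_t = (8163 + 71000)/2 = 39581.5 km.
At r₁ the circular-orbit speed is v₁ = √(μ/r₁) = 6.988 km/s.
On the transfer ellipse at r₁, vis-viva equation gives v_p = √[μ(2/r₁ − 1/a_t)] = 9.359 km/s.
First burn Δv₁ = |v_p − v₁| = 2.371 km/s.
At r₂, v₂ = √(μ/r₂) = 2.369 km/s.
Transfer-orbit speed at r₂: v_a = √[μ(2/r₂ − 1/a_t)] = 1.076 km/s.
Second burn Δv₂ = |v₂ − v_a| = 1.293 km/s.
Total Δv = Δv₁ + Δv₂ = 3.664 km/s.

Δv = 3.664 km/s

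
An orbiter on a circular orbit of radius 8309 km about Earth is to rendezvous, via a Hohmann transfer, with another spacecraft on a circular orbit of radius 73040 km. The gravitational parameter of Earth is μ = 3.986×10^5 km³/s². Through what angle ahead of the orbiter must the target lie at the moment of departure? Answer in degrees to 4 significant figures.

φ = 105.2°

The Hohmann ellipse has a_t = (r₁ + r₂)/2 = 40674.5 km.
The half-period of the transfer ellipse is t = π√(a_t³/μ) = 40819.2 s.
Target angular speed ω₂ = √(μ/r₂³) = 3.19836×10^-5 rad/s.
Angle swept by the target during transfer: ω₂·t = 1.3055 rad = 74.80°.
Arrival is 180° from departure on the ellipse, so φ = 180° − 74.80° = 105.2°.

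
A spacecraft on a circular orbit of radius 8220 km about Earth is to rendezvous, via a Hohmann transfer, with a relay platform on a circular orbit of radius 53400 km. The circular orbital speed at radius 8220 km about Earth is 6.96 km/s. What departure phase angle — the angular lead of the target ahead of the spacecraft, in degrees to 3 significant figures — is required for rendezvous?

From the circular-orbit relation v² = μ/r at r = 8220 km: μ = v²r = (6.96)² × 8220 = 3.98190×10^5 km³/s².
The Hohmann ellipse has a_t = (r₁ + r₂)/2 = 30810 km.
Transfer time t = π√(a_t³/μ) = 26924 s.
Target angular speed ω₂ = √(μ/r₂³) = 5.1137×10^-5 rad/s.
Angle swept by the target during transfer: ω₂·t = 1.37681 rad = 78.89°.
Arrival is 180° from departure on the ellipse, so φ = 180° − 78.89° = 101°.

φ = 101°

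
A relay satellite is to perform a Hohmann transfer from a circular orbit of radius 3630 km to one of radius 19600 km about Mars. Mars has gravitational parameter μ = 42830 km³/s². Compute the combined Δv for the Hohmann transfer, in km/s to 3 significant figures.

Transfer-ellipse semi-major axis a_t = (r₁ + r₂)/2 = (3630 + 19600)/2 = 11615 km.
Circular speed at r₁: v₁ = √(μ/r₁) = √(42830/3630) = 3.435 km/s.
Transfer-orbit speed at r₁ (v² = μ(2/r − 1/a)): v_p = √[μ(2/r₁ − 1/a_t)] = 4.462 km/s.
First burn Δv₁ = |v_p − v₁| = 1.027 km/s.
At r₂, v₂ = √(μ/r₂) = 1.4782 km/s.
Transfer-orbit speed at r₂: v_a = √[μ(2/r₂ − 1/a_t)] = 0.82640 km/s.
Second burn Δv₂ = |v₂ − v_a| = 0.6518 km/s.
Total Δv = Δv₁ + Δv₂ = 1.679 km/s.

Δv = 1.68 km/s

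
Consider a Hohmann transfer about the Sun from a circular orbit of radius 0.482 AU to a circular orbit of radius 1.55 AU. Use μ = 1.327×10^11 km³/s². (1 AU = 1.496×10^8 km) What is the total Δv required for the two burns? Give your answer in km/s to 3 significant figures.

Δv = 17.5 km/s

In km: r₁ = 0.482 × 1.496×10^8 = 7.21072×10^7 km; r₂ = 1.55 × 1.496×10^8 = 2.3188×10^8 km.
Semi-major axis of the transfer orbit: a_t = (7.21072×10^7 + 2.3188×10^8)/2 = 1.519936×10^8 km.
Circular speed at r₁: v₁ = √(μ/r₁) = √(1.327×10^11/7.21072×10^7) = 42.8989 km/s.
On the transfer ellipse at r₁, vis-viva gives v_p = √[μ(2/r₁ − 1/a_t)] = 52.9865 km/s.
First burn Δv₁ = |v_p − v₁| = 10.088 km/s.
At r₂, v₂ = √(μ/r₂) = 23.92235 km/s.
Transfer-orbit speed at r₂: v_a = √[μ(2/r₂ − 1/a_t)] = 16.47709 km/s.
Second burn Δv₂ = |v₂ − v_a| = 7.4453 km/s.
Δv = Δv₁ + Δv₂ = 10.088 + 7.4453 = 17.53 km/s.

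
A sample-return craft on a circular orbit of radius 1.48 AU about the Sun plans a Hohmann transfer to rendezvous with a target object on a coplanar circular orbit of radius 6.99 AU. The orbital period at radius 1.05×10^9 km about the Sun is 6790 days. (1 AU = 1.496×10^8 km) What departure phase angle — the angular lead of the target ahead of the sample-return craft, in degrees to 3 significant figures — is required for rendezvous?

φ = 95.1°

From Kepler's third law T² = 4π²r³/μ at r = 1.05×10^9 km, T = 6790 days = 6790 × 86400 s = 5.86656×10^8 s: μ = 4π²r³/T² = 1.32789×10^11 km³/s².
In km: r₁ = 1.48 × 1.496×10^8 = 2.21408×10^8 km; r₂ = 6.99 × 1.496×10^8 = 1.045704×10^9 km.
Transfer-ellipse semi-major axis a_t = (r₁ + r₂)/2 = (2.21408×10^8 + 1.045704×10^9)/2 = 6.33556×10^8 km.
Transfer time t = π√(a_t³/μ) = 1.374824×10^8 s.
Target angular speed ω₂ = √(μ/r₂³) = 1.077624×10^-8 rad/s.
Angle swept by the target during transfer: ω₂·t = 1.48154 rad = 84.89°.
Arrival is 180° from departure on the ellipse, so φ = 180° − 84.89° = 95.1°.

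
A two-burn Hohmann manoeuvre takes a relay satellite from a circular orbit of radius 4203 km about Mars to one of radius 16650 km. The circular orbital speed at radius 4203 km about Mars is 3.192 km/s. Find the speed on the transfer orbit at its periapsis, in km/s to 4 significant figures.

v = 4.034 km/s

From the circular-orbit relation v² = μ/r at r = 4203 km: μ = v²r = (3.192)² × 4203 = 42823.8 km³/s².
Semi-major axis of the transfer orbit: a_t = (4203 + 16650)/2 = 10426.5 km.
At periapsis, r = 4203 km.
From the vis-viva equation, v = √[μ(2/r − 1/a_t)] = 4.034 km/s.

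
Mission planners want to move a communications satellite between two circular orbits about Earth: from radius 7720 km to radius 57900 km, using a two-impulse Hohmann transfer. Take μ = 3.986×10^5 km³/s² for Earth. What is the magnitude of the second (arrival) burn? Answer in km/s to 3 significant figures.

Δv₂ = 1.35 km/s

Semi-major axis of the transfer orbit: a_t = (7720 + 57900)/2 = 32810 km.
On the circular orbit at r = 57900 km, v_c = √(μ/r) = 2.624 km/s.
Vis-viva on the transfer ellipse at r = 57900 km gives v_t = √[μ(2/r − 1/a_t)] = 1.273 km/s.
Δv₂ = |v_t − v_c| = |1.273 − 2.624| = 1.351 km/s.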